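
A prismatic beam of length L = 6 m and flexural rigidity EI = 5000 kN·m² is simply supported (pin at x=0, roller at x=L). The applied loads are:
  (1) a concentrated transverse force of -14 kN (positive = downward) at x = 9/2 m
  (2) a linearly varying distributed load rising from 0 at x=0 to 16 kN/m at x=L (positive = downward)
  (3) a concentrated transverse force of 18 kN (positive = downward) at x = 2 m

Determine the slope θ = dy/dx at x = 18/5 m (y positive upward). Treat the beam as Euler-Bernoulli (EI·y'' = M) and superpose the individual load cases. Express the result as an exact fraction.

Load 1 — point force P=-14 kN at a=9/2 m (b=L-a=3/2):
  θ_1 = -Pb(L²-b²-3x²)/(6LEI)  [x≤a] = -(-14)·(3/2)·(6²-(3/2)²-3·(18/5)²)/(6·6·5000) = -1197/2000000 rad
Load 2 — triangular load w₀=16 kN/m (0→w₀ over full span):
  θ_2 = -w₀(7L⁴-30L²x²+15x⁴)/(360LEI) = -16·(7·6⁴-30·6²·(18/5)²+15·(18/5)⁴)/(360·6·5000) = 1392/390625 rad
Load 3 — point force P=18 kN at a=2 m (b=L-a=4):
  θ_3 = -Pa(2L²-6Lx+3x²+a²)/(6LEI)  [x>a] = -18·2·(2·6²-6·6·(18/5)+3·(18/5)²+2²)/(6·6·5000) = 46/15625 rad
Superposition: θ = Σ θ_i = 295451/50000000 rad ≈ 0.005909 rad

θ(18/5) = 295451/50000000 rad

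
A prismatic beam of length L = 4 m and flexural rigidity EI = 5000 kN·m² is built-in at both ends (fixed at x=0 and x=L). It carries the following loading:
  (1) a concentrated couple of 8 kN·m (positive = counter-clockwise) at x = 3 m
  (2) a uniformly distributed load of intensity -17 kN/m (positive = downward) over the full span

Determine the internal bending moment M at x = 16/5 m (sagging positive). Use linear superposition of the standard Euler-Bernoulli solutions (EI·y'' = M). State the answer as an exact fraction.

M(16/5) = -359/150 kN·m

Load 1 — applied couple M₀=8 kN·m at a=3 m (b=L-a=1):
  M_1 = R_Ax - M_A - M₀  [x>a] with R_A=9/4, M_A=5/2 = (9/4)·(16/5) - (5/2) - 8 = -33/10 kN·m
Load 2 — uniform load w=-17 kN/m over full span:
  M_2 = wLx/2 - wL²/12 - wx²/2 = (-17)·4·(16/5)/2 - (-17)·4²/12 - (-17)·(16/5)²/2 = 68/75 kN·m
Superposition: M = Σ M_i = -359/150 kN·m ≈ -2.393333 kN·m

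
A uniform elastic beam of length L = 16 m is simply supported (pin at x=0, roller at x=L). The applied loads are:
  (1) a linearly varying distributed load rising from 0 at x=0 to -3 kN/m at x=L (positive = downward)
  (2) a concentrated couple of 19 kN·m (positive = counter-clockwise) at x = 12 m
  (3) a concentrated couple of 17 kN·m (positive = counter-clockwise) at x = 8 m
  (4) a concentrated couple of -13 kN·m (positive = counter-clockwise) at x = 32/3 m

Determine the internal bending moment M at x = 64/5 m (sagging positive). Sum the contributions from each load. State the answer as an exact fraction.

M(64/5) = -5183/125 kN·m

Load 1 — triangular load w₀=-3 kN/m (0→w₀ over full span):
  M_1 = w₀Lx/6 - w₀x³/(6L) = (-3)·16·(64/5)/6 - (-3)·(64/5)³/(6·16) = -4608/125 kN·m
Load 2 — applied couple M₀=19 kN·m at a=12 m (b=L-a=4):
  M_2 = M₀x/L - M₀  [x>a] = 19·(64/5)/16 - 19 = -19/5 kN·m
Load 3 — applied couple M₀=17 kN·m at a=8 m (b=L-a=8):
  M_3 = M₀x/L - M₀  [x>a] = 17·(64/5)/16 - 17 = -17/5 kN·m
Load 4 — applied couple M₀=-13 kN·m at a=32/3 m (b=L-a=16/3):
  M_4 = M₀x/L - M₀  [x>a] = (-13)·(64/5)/16 - (-13) = 13/5 kN·m
Superposition: M = Σ M_i = -5183/125 kN·m ≈ -41.464000 kN·m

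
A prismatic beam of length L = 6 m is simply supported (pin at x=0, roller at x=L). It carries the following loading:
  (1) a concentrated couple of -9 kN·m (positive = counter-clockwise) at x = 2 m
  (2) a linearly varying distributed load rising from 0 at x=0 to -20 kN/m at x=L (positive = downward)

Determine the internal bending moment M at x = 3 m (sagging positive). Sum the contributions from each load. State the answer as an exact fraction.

M(3) = -81/2 kN·m

Load 1 — applied couple M₀=-9 kN·m at a=2 m (b=L-a=4):
  M_1 = M₀x/L - M₀  [x>a] = (-9)·3/6 - (-9) = 9/2 kN·m
Load 2 — triangular load w₀=-20 kN/m (0→w₀ over full span):
  M_2 = w₀Lx/6 - w₀x³/(6L) = (-20)·6·3/6 - (-20)·3³/(6·6) = -45 kN·m
Superposition: M = Σ M_i = -81/2 kN·m ≈ -40.500000 kN·m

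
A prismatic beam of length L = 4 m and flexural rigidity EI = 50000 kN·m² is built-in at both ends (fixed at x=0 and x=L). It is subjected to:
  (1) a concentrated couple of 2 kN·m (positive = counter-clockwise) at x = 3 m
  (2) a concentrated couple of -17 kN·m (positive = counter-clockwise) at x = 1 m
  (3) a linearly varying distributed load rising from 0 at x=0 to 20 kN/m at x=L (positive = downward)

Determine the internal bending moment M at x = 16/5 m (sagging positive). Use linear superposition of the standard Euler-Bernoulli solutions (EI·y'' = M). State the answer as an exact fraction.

Load 1 — applied couple M₀=2 kN·m at a=3 m (b=L-a=1):
  M_1 = R_Ax - M_A - M₀  [x>a] with R_A=9/16, M_A=5/8 = (9/16)·(16/5) - (5/8) - 2 = -33/40 kN·m
Load 2 — applied couple M₀=-17 kN·m at a=1 m (b=L-a=3):
  M_2 = R_Ax - M_A - M₀  [x>a] with R_A=-153/32, M_A=51/16 = (-153/32)·(16/5) - (51/16) - (-17) = -119/80 kN·m
Load 3 — triangular load w₀=20 kN/m (0→w₀ over full span):
  M_3 = 3w₀Lx/20 - w₀L²/30 - w₀x³/(6L) = 3·20·4·(16/5)/20 - 20·4²/30 - 20·(16/5)³/(6·4) = 32/75 kN·m
Superposition: M = Σ M_i = -2263/1200 kN·m ≈ -1.885833 kN·m

M(16/5) = -2263/1200 kN·m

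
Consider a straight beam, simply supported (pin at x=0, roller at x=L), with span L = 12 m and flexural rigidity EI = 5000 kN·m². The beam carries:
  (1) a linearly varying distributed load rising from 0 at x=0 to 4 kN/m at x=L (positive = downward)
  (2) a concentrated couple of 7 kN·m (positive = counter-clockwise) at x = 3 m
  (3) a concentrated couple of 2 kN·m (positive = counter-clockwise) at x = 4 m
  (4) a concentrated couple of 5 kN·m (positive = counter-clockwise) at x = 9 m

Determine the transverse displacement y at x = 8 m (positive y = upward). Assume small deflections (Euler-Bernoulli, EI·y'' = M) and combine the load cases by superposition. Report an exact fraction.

Load 1 — triangular load w₀=4 kN/m (0→w₀ over full span):
  y_1 = -w₀x(7L⁴-10L²x²+3x⁴)/(360LEI) = -4·8·(7·12⁴-10·12²·8²+3·8⁴)/(360·12·5000) = -544/5625 m
Load 2 — applied couple M₀=7 kN·m at a=3 m (b=L-a=9):
  y_2 = (M₀x³/(6L)-M₀(x-a)²/2+C₁x)/EI  [x>a] with C₁=M₀(3b²-L²)/(6L)=77/8 = (7·8³/(6·12)-7·(8-3)²/2+(77/8)·8)/5000 = 707/90000 m
Load 3 — applied couple M₀=2 kN·m at a=4 m (b=L-a=8):
  y_3 = (M₀x³/(6L)-M₀(x-a)²/2+C₁x)/EI  [x>a] with C₁=M₀(3b²-L²)/(6L)=4/3 = (2·8³/(6·12)-2·(8-4)²/2+(4/3)·8)/5000 = 2/1125 m
Load 4 — applied couple M₀=5 kN·m at a=9 m (b=L-a=3):
  y_4 = (M₀x³/(6L)+C₁x)/EI  [x≤a] with C₁=M₀(3b²-L²)/(6L)=-65/8 = (5·8³/(6·12)+(-65/8)·8)/5000 = -53/9000 m
Superposition: y = Σ y_i = -2789/30000 m ≈ -0.092967 m

y(8) = -2789/30000 m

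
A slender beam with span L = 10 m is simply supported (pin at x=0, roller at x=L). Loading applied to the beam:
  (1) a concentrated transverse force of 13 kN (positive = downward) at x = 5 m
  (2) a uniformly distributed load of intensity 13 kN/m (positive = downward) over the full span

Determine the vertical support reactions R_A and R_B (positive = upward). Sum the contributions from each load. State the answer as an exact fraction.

R_A = 143/2 kN, R_B = 143/2 kN

Load 1 — point force P=13 kN at a=5 m (b=L-a=5):
  R_A = Pb/L = 13·5/10 = 13/2 kN
  R_B = Pa/L = 13·5/10 = 13/2 kN
Load 2 — uniform load w=13 kN/m over full span:
  R_A = wL/2 = 13·10/2 = 65 kN
  R_B = wL/2 = 13·10/2 = 65 kN
Superposition: R_A = 143/2 kN, R_B = 143/2 kN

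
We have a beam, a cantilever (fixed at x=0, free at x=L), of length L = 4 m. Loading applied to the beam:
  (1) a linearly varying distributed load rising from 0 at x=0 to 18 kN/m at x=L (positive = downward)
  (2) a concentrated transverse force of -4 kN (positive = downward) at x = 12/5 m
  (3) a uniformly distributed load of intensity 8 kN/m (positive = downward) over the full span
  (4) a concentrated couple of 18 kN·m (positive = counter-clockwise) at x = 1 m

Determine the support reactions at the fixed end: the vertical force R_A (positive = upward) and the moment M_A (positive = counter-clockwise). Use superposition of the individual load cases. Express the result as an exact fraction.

Load 1 — triangular load w₀=18 kN/m (0→w₀ over full span):
  R_A = w₀L/2 = 18·4/2 = 36 kN
  M_A = w₀L²/3 = 18·4²/3 = 96 kN·m
Load 2 — point force P=-4 kN at a=12/5 m (b=L-a=8/5):
  R_A = P = (-4) = -4 kN
  M_A = Pa = (-4)·(12/5) = -48/5 kN·m
Load 3 — uniform load w=8 kN/m over full span:
  R_A = wL = 8·4 = 32 kN
  M_A = wL²/2 = 8·4²/2 = 64 kN·m
Load 4 — applied couple M₀=18 kN·m at a=1 m (b=L-a=3):
  R_A = 0 kN
  M_A = -M₀ = -18 kN·m
Superposition: R_A = 64 kN, M_A = 662/5 kN·m

R_A = 64 kN, M_A = 662/5 kN·m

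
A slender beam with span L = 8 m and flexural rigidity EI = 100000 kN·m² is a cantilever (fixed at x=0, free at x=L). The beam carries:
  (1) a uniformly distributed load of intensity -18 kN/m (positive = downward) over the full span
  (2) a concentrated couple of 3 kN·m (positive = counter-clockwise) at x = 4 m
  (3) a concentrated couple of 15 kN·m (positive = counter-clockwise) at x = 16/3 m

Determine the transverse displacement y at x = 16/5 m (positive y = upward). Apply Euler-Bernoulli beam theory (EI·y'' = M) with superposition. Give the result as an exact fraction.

Load 1 — uniform load w=-18 kN/m over full span:
  y_1 = -wx²(x²-4Lx+6L²)/(24EI) = -(-18)·(16/5)²·((16/5)²-4·8·(16/5)+6·8²)/(24·100000) = 43776/1953125 m
Load 2 — applied couple M₀=3 kN·m at a=4 m (b=L-a=4):
  y_2 = M₀x²/(2EI)  [x≤a] = 3·(16/5)²/(2·100000) = 12/78125 m
Load 3 — applied couple M₀=15 kN·m at a=16/3 m (b=L-a=8/3):
  y_3 = M₀x²/(2EI)  [x≤a] = 15·(16/5)²/(2·100000) = 12/15625 m
Superposition: y = Σ y_i = 45576/1953125 m ≈ 0.023335 m

y(16/5) = 45576/1953125 m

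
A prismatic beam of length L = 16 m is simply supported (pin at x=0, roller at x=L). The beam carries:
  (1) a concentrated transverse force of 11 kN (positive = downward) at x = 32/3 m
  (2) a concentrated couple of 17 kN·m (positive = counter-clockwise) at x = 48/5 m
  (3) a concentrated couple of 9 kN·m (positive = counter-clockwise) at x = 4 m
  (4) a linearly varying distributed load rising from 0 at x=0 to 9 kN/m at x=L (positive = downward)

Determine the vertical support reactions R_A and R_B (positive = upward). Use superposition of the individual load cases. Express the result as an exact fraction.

Load 1 — point force P=11 kN at a=32/3 m (b=L-a=16/3):
  R_A = Pb/L = 11·(16/3)/16 = 11/3 kN
  R_B = Pa/L = 11·(32/3)/16 = 22/3 kN
Load 2 — applied couple M₀=17 kN·m at a=48/5 m (b=L-a=32/5):
  R_A = M₀/L = 17/16 kN
  R_B = -M₀/L = -17/16 kN
Load 3 — applied couple M₀=9 kN·m at a=4 m (b=L-a=12):
  R_A = M₀/L = 9/16 kN
  R_B = -M₀/L = -9/16 kN
Load 4 — triangular load w₀=9 kN/m (0→w₀ over full span):
  R_A = w₀L/6 = 9·16/6 = 24 kN
  R_B = w₀L/3 = 9·16/3 = 48 kN
Superposition: R_A = 703/24 kN, R_B = 1289/24 kN

R_A = 703/24 kN, R_B = 1289/24 kN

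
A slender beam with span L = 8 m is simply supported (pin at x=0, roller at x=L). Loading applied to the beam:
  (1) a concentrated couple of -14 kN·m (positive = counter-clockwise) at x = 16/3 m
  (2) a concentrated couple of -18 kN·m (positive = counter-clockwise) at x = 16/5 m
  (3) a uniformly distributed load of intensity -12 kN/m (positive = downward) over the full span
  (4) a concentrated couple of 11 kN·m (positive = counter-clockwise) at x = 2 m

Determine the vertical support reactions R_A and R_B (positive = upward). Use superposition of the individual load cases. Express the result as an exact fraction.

Load 1 — applied couple M₀=-14 kN·m at a=16/3 m (b=L-a=8/3):
  R_A = M₀/L = (-14)/8 = -7/4 kN
  R_B = -M₀/L = -(-14)/8 = 7/4 kN
Load 2 — applied couple M₀=-18 kN·m at a=16/5 m (b=L-a=24/5):
  R_A = M₀/L = (-18)/8 = -9/4 kN
  R_B = -M₀/L = -(-18)/8 = 9/4 kN
Load 3 — uniform load w=-12 kN/m over full span:
  R_A = wL/2 = (-12)·8/2 = -48 kN
  R_B = wL/2 = (-12)·8/2 = -48 kN
Load 4 — applied couple M₀=11 kN·m at a=2 m (b=L-a=6):
  R_A = M₀/L = 11/8 kN
  R_B = -M₀/L = -11/8 kN
Superposition: R_A = -405/8 kN, R_B = -363/8 kN

R_A = -405/8 kN, R_B = -363/8 kN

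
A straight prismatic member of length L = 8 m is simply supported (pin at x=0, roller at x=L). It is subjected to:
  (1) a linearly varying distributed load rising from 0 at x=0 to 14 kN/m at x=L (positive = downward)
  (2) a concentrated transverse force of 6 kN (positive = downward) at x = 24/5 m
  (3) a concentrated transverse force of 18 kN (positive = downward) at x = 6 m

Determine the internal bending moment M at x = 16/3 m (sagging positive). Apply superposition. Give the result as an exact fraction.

M(16/3) = 36008/405 kN·m

Load 1 — triangular load w₀=14 kN/m (0→w₀ over full span):
  M_1 = w₀Lx/6 - w₀x³/(6L) = 14·8·(16/3)/6 - 14·(16/3)³/(6·8) = 4480/81 kN·m
Load 2 — point force P=6 kN at a=24/5 m (b=L-a=16/5):
  M_2 = Pa(L-x)/L  [x>a] = 6·(24/5)·(8-(16/3))/8 = 48/5 kN·m
Load 3 — point force P=18 kN at a=6 m (b=L-a=2):
  M_3 = Pbx/L  [x≤a] = 18·2·(16/3)/8 = 24 kN·m
Superposition: M = Σ M_i = 36008/405 kN·m ≈ 88.908642 kN·m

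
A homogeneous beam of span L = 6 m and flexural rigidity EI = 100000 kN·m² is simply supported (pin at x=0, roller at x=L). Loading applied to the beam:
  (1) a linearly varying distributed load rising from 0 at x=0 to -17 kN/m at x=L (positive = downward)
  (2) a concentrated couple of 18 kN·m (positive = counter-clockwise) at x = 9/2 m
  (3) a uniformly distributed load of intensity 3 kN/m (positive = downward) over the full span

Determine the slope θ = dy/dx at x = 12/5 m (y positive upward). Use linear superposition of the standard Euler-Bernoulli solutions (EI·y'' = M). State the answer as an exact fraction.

Load 1 — triangular load w₀=-17 kN/m (0→w₀ over full span):
  θ_1 = -w₀(7L⁴-30L²x²+15x⁴)/(360LEI) = -(-17)·(7·6⁴-30·6²·(12/5)²+15·(12/5)⁴)/(360·6·100000) = 16473/62500000 rad
Load 2 — applied couple M₀=18 kN·m at a=9/2 m (b=L-a=3/2):
  θ_2 = (M₀x²/(2L)+C₁)/EI  [x≤a] with C₁=M₀(3b²-L²)/(6L)=-117/8 = (18·(12/5)²/(2·6)+(-117/8))/100000 = -1197/20000000 rad
Load 3 — uniform load w=3 kN/m over full span:
  θ_3 = -w(L³-6Lx²+4x³)/(24EI) = -3·(6³-6·6·(12/5)²+4·(12/5)³)/(24·100000) = -999/12500000 rad
Superposition: θ = Σ θ_i = 61899/500000000 rad ≈ 0.000124 rad

θ(12/5) = 61899/500000000 rad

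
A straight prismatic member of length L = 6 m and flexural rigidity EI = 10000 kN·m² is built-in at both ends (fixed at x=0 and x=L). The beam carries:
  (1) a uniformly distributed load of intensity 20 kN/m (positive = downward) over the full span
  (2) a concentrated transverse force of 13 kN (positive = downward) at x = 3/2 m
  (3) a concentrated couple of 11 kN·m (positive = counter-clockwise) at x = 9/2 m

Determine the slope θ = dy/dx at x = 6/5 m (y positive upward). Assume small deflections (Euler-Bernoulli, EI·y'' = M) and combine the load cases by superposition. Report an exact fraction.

θ(6/5) = -8493/2000000 rad

Load 1 — uniform load w=20 kN/m over full span:
  θ_1 = -wx(L-x)(L-2x)/(12EI) = -20·(6/5)·(6-(6/5))·(6-2·(6/5))/(12·10000) = -54/15625 rad
Load 2 — point force P=13 kN at a=3/2 m (b=L-a=9/2):
  θ_2 = -Pb²x(2aL-(3a+b)x)/(2L³EI)  [x≤a] = -13·(9/2)²·(6/5)·(2·(3/2)·6-(3·(3/2)+(9/2))·(6/5))/(2·6³·10000) = -1053/2000000 rad
Load 3 — applied couple M₀=11 kN·m at a=9/2 m (b=L-a=3/2):
  θ_3 = (R_Ax²/2 - M_Ax)/EI  [x≤a] with R_A=33/16, M_A=55/16 = ((33/16)·(6/5)²/2 - (55/16)·(6/5))/10000 = -33/125000 rad
Superposition: θ = Σ θ_i = -8493/2000000 rad ≈ -0.004247 rad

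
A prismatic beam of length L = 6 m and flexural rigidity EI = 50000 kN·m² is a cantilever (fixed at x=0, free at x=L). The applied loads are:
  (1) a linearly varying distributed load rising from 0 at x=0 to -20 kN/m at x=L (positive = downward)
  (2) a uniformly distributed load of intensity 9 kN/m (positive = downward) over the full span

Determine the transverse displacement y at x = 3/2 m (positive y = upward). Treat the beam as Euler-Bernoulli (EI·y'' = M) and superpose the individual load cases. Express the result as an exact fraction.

y(3/2) = 1323/800000 m

Load 1 — triangular load w₀=-20 kN/m (0→w₀ over full span):
  y_1 = (w₀Lx³/12-w₀L²x²/6-w₀x⁵/(120L))/EI = ((-20)·6·(3/2)³/12-(-20)·6²·(3/2)²/6-(-20)·(3/2)⁵/(120·6))/50000 = 30267/6400000 m
Load 2 — uniform load w=9 kN/m over full span:
  y_2 = -wx²(x²-4Lx+6L²)/(24EI) = -9·(3/2)²·((3/2)²-4·6·(3/2)+6·6²)/(24·50000) = -19683/6400000 m
Superposition: y = Σ y_i = 1323/800000 m ≈ 0.001654 m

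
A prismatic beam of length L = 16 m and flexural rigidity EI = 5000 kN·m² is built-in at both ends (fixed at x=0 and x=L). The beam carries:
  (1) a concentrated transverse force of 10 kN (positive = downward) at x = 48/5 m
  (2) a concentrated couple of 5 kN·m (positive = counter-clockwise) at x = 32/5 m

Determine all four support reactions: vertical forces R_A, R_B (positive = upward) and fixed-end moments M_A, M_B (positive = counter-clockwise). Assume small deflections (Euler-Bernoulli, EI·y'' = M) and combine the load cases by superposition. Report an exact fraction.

Load 1 — point force P=10 kN at a=48/5 m (b=L-a=32/5):
  R_A = Pb²(3a+b)/L³ = 10·(32/5)²·(3·(48/5)+(32/5))/16³ = 88/25 kN
  M_A = Pab²/L² = 10·(48/5)·(32/5)²/16² = 384/25 kN·m
  R_B = Pa²(a+3b)/L³ = 10·(48/5)²·((48/5)+3·(32/5))/16³ = 162/25 kN
  M_B = -Pa²b/L² = -10·(48/5)²·(32/5)/16² = -576/25 kN·m
Load 2 — applied couple M₀=5 kN·m at a=32/5 m (b=L-a=48/5):
  R_A = 6M₀ab/L³ = 6·5·(32/5)·(48/5)/16³ = 9/20 kN
  M_A = M₀b(2a-b)/L² = 5·(48/5)·(2·(32/5)-(48/5))/16² = 3/5 kN·m
  R_B = -6M₀ab/L³ = -6·5·(32/5)·(48/5)/16³ = -9/20 kN
  M_B = M₀a(2b-a)/L² = 5·(32/5)·(2·(48/5)-(32/5))/16² = 8/5 kN·m
Superposition: R_A = 397/100 kN, M_A = 399/25 kN·m, R_B = 603/100 kN, M_B = -536/25 kN·m

R_A = 397/100 kN, M_A = 399/25 kN·m, R_B = 603/100 kN, M_B = -536/25 kN·m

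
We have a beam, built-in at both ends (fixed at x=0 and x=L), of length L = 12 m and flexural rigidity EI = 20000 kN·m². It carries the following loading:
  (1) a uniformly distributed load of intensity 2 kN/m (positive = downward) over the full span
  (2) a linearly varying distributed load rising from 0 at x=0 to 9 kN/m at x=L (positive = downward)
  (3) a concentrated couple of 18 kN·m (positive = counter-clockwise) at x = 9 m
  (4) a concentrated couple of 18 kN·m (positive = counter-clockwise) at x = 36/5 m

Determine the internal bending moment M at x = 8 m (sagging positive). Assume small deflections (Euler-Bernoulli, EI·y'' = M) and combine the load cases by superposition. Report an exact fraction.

Load 1 — uniform load w=2 kN/m over full span:
  M_1 = wLx/2 - wL²/12 - wx²/2 = 2·12·8/2 - 2·12²/12 - 2·8²/2 = 8 kN·m
Load 2 — triangular load w₀=9 kN/m (0→w₀ over full span):
  M_2 = 3w₀Lx/20 - w₀L²/30 - w₀x³/(6L) = 3·9·12·8/20 - 9·12²/30 - 9·8³/(6·12) = 112/5 kN·m
Load 3 — applied couple M₀=18 kN·m at a=9 m (b=L-a=3):
  M_3 = R_Ax - M_A  [x≤a] with R_A=27/16, M_A=45/8 = (27/16)·8 - (45/8) = 63/8 kN·m
Load 4 — applied couple M₀=18 kN·m at a=36/5 m (b=L-a=24/5):
  M_4 = R_Ax - M_A - M₀  [x>a] with R_A=54/25, M_A=144/25 = (54/25)·8 - (144/25) - 18 = -162/25 kN·m
Superposition: M = Σ M_i = 6359/200 kN·m ≈ 31.795000 kN·m

M(8) = 6359/200 kN·m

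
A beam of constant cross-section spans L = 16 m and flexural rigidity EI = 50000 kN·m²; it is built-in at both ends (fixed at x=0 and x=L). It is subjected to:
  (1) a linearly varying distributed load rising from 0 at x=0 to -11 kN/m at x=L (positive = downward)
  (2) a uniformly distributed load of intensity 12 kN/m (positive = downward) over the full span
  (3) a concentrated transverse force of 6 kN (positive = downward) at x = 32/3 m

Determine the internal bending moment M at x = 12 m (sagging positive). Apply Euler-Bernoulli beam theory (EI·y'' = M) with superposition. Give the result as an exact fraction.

M(12) = 478/45 kN·m

Load 1 — triangular load w₀=-11 kN/m (0→w₀ over full span):
  M_1 = 3w₀Lx/20 - w₀L²/30 - w₀x³/(6L) = 3·(-11)·16·12/20 - (-11)·16²/30 - (-11)·12³/(6·16) = -374/15 kN·m
Load 2 — uniform load w=12 kN/m over full span:
  M_2 = wLx/2 - wL²/12 - wx²/2 = 12·16·12/2 - 12·16²/12 - 12·12²/2 = 32 kN·m
Load 3 — point force P=6 kN at a=32/3 m (b=L-a=16/3):
  M_3 = Pa²(a+3b)(L-x)/L³ - Pa²b/L²  [x>a] = 6·(32/3)²·((32/3)+3·(16/3))·(16-12)/16³ - 6·(32/3)²·(16/3)/16² = 32/9 kN·m
Superposition: M = Σ M_i = 478/45 kN·m ≈ 10.622222 kN·m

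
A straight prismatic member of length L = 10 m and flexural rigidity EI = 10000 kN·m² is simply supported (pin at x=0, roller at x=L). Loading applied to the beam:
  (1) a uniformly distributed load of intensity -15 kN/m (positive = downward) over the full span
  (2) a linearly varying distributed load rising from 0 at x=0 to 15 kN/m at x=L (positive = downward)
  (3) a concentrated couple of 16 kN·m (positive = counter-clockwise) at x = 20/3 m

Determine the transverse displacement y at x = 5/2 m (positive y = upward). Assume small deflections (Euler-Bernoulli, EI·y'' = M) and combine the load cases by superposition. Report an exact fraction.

Load 1 — uniform load w=-15 kN/m over full span:
  y_1 = -wx(L³-2Lx²+x³)/(24EI) = -(-15)·(5/2)·(10³-2·10·(5/2)²+(5/2)³)/(24·10000) = 285/2048 m
Load 2 — triangular load w₀=15 kN/m (0→w₀ over full span):
  y_2 = -w₀x(7L⁴-10L²x²+3x⁴)/(360LEI) = -15·(5/2)·(7·10⁴-10·10²·(5/2)²+3·(5/2)⁴)/(360·10·10000) = -545/8192 m
Load 3 — applied couple M₀=16 kN·m at a=20/3 m (b=L-a=10/3):
  y_3 = (M₀x³/(6L)+C₁x)/EI  [x≤a] with C₁=M₀(3b²-L²)/(6L)=-160/9 = (16·(5/2)³/(6·10)+(-160/9)·(5/2))/10000 = -29/7200 m
Superposition: y = Σ y_i = 126451/1843200 m ≈ 0.068604 m

y(5/2) = 126451/1843200 m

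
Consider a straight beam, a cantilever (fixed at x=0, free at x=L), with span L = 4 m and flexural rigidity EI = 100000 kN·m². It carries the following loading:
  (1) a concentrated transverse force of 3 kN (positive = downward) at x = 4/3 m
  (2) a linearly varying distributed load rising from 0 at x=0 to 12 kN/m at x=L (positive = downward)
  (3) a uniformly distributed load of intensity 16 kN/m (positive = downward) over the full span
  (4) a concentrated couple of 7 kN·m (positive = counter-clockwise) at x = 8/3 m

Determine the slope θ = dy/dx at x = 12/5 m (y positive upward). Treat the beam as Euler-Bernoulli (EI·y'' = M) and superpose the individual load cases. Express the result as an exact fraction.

Load 1 — point force P=3 kN at a=4/3 m (b=L-a=8/3):
  θ_1 = -Pa²/(2EI)  [x>a] = -3·(4/3)²/(2·100000) = -1/37500 rad
Load 2 — triangular load w₀=12 kN/m (0→w₀ over full span):
  θ_2 = (w₀Lx²/4-w₀L²x/3-w₀x⁴/(24L))/EI = (12·4·(12/5)²/4-12·4²·(12/5)/3-12·(12/5)⁴/(24·4))/100000 = -1731/1953125 rad
Load 3 — uniform load w=16 kN/m over full span:
  θ_3 = -wx(x²-3Lx+3L²)/(6EI) = -16·(12/5)·((12/5)²-3·4·(12/5)+3·4²)/(6·100000) = -624/390625 rad
Load 4 — applied couple M₀=7 kN·m at a=8/3 m (b=L-a=4/3):
  θ_4 = M₀x/EI  [x≤a] = 7·(12/5)/100000 = 21/125000 rad
Superposition: θ = Σ θ_i = -109799/46875000 rad ≈ -0.002342 rad

θ(12/5) = -109799/46875000 rad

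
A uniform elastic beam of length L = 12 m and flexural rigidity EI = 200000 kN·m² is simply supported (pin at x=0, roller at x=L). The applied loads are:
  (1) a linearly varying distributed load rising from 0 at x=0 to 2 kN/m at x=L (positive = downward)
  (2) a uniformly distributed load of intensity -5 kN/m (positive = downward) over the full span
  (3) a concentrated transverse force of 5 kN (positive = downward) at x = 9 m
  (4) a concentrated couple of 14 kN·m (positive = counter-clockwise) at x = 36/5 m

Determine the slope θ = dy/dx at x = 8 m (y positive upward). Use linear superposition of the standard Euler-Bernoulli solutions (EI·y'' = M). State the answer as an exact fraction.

θ(8) = -211553/360000000 rad

Load 1 — triangular load w₀=2 kN/m (0→w₀ over full span):
  θ_1 = -w₀(7L⁴-30L²x²+15x⁴)/(360LEI) = -2·(7·12⁴-30·12²·8²+15·8⁴)/(360·12·200000) = 91/562500 rad
Load 2 — uniform load w=-5 kN/m over full span:
  θ_2 = -w(L³-6Lx²+4x³)/(24EI) = -(-5)·(12³-6·12·8²+4·8³)/(24·200000) = -13/15000 rad
Load 3 — point force P=5 kN at a=9 m (b=L-a=3):
  θ_3 = -Pb(L²-b²-3x²)/(6LEI)  [x≤a] = -5·3·(12²-3²-3·8²)/(6·12·200000) = 19/320000 rad
Load 4 — applied couple M₀=14 kN·m at a=36/5 m (b=L-a=24/5):
  θ_4 = (M₀x²/(2L)-M₀(x-a)+C₁)/EI  [x>a] with C₁=M₀(3b²-L²)/(6L)=-364/25 = (14·8²/(2·12)-14·(8-(36/5))+(-364/25))/200000 = 217/3750000 rad
Superposition: θ = Σ θ_i = -211553/360000000 rad ≈ -0.000588 rad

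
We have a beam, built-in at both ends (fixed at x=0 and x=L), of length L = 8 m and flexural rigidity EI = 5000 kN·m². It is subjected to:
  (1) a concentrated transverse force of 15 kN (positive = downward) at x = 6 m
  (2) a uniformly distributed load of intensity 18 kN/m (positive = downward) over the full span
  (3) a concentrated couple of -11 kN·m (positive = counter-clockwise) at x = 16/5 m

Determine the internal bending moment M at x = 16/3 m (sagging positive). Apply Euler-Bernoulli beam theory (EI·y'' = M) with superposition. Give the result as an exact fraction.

M(16/3) = 8127/200 kN·m

Load 1 — point force P=15 kN at a=6 m (b=L-a=2):
  M_1 = Pb²(3a+b)x/L³ - Pab²/L²  [x≤a] = 15·2²·(3·6+2)·(16/3)/8³ - 15·6·2²/8² = 55/8 kN·m
Load 2 — uniform load w=18 kN/m over full span:
  M_2 = wLx/2 - wL²/12 - wx²/2 = 18·8·(16/3)/2 - 18·8²/12 - 18·(16/3)²/2 = 32 kN·m
Load 3 — applied couple M₀=-11 kN·m at a=16/5 m (b=L-a=24/5):
  M_3 = R_Ax - M_A - M₀  [x>a] with R_A=-99/50, M_A=-33/25 = (-99/50)·(16/3) - (-33/25) - (-11) = 44/25 kN·m
Superposition: M = Σ M_i = 8127/200 kN·m ≈ 40.635000 kN·m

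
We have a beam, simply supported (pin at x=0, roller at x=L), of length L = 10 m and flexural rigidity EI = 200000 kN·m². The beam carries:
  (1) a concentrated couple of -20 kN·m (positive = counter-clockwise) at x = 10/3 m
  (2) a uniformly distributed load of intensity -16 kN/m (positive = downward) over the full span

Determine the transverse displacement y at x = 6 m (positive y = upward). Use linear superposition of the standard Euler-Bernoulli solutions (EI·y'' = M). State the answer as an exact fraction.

y(6) = 539/56250 m

Load 1 — applied couple M₀=-20 kN·m at a=10/3 m (b=L-a=20/3):
  y_1 = (M₀x³/(6L)-M₀(x-a)²/2+C₁x)/EI  [x>a] with C₁=M₀(3b²-L²)/(6L)=-100/9 = ((-20)·6³/(6·10)-(-20)·(6-(10/3))²/2+(-100/9)·6)/200000 = -19/56250 m
Load 2 — uniform load w=-16 kN/m over full span:
  y_2 = -wx(L³-2Lx²+x³)/(24EI) = -(-16)·6·(10³-2·10·6²+6³)/(24·200000) = 31/3125 m
Superposition: y = Σ y_i = 539/56250 m ≈ 0.009582 m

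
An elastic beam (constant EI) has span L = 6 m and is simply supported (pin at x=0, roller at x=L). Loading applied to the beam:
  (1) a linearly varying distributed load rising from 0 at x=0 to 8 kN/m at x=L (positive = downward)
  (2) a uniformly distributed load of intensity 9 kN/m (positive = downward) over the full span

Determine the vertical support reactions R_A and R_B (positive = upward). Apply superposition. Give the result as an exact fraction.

Load 1 — triangular load w₀=8 kN/m (0→w₀ over full span):
  R_A = w₀L/6 = 8·6/6 = 8 kN
  R_B = w₀L/3 = 8·6/3 = 16 kN
Load 2 — uniform load w=9 kN/m over full span:
  R_A = wL/2 = 9·6/2 = 27 kN
  R_B = wL/2 = 9·6/2 = 27 kN
Superposition: R_A = 35 kN, R_B = 43 kN

R_A = 35 kN, R_B = 43 kN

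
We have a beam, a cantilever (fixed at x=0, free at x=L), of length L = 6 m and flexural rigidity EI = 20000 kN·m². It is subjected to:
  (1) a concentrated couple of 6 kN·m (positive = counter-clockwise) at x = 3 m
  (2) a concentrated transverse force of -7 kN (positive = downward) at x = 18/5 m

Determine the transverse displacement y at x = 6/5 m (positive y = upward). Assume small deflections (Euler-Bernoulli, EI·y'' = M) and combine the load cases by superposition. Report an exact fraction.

Load 1 — applied couple M₀=6 kN·m at a=3 m (b=L-a=3):
  y_1 = M₀x²/(2EI)  [x≤a] = 6·(6/5)²/(2·20000) = 27/125000 m
Load 2 — point force P=-7 kN at a=18/5 m (b=L-a=12/5):
  y_2 = -Px²(3a-x)/(6EI)  [x≤a] = -(-7)·(6/5)²·(3·(18/5)-(6/5))/(6·20000) = 63/78125 m
Superposition: y = Σ y_i = 639/625000 m ≈ 0.001022 m

y(6/5) = 639/625000 m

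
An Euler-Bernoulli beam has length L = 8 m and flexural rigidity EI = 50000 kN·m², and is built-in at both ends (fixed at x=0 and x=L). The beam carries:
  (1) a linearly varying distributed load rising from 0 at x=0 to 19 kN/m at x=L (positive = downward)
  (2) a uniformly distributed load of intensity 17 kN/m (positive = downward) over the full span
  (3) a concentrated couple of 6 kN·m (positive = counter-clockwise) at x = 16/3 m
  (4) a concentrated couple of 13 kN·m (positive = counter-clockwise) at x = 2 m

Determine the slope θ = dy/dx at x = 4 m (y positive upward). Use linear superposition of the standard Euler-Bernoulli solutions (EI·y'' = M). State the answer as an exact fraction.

Load 1 — triangular load w₀=19 kN/m (0→w₀ over full span):
  θ_1 = -w₀(2x(L-x)(L-2x)(x+2L)+x²(L-x)²)/(120LEI) = -19·(2·4·(8-4)·(8-2·4)·(4+2·8)+4²·(8-4)²)/(120·8·50000) = -19/187500 rad
Load 2 — uniform load w=17 kN/m over full span:
  θ_2 = -wx(L-x)(L-2x)/(12EI) = -17·4·(8-4)·(8-2·4)/(12·50000) = 0 rad
Load 3 — applied couple M₀=6 kN·m at a=16/3 m (b=L-a=8/3):
  θ_3 = (R_Ax²/2 - M_Ax)/EI  [x≤a] with R_A=1, M_A=2 = (1·4²/2 - 2·4)/50000 = 0 rad
Load 4 — applied couple M₀=13 kN·m at a=2 m (b=L-a=6):
  θ_4 = (R_Ax²/2 - M_Ax - M₀(x-a))/EI  [x>a] with R_A=117/64, M_A=-39/16 = ((117/64)·4²/2 - (-39/16)·4 - 13·(4-2))/50000 = -13/400000 rad
Superposition: θ = Σ θ_i = -803/6000000 rad ≈ -0.000134 rad

θ(4) = -803/6000000 rad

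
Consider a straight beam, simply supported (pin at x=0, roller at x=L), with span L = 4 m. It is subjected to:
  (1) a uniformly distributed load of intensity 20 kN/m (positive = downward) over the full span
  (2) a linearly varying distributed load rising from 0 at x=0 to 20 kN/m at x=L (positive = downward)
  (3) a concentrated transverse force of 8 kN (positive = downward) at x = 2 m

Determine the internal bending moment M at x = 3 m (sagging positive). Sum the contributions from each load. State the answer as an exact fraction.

Load 1 — uniform load w=20 kN/m over full span:
  M_1 = wx(L-x)/2 = 20·3·(4-3)/2 = 30 kN·m
Load 2 — triangular load w₀=20 kN/m (0→w₀ over full span):
  M_2 = w₀Lx/6 - w₀x³/(6L) = 20·4·3/6 - 20·3³/(6·4) = 35/2 kN·m
Load 3 — point force P=8 kN at a=2 m (b=L-a=2):
  M_3 = Pa(L-x)/L  [x>a] = 8·2·(4-3)/4 = 4 kN·m
Superposition: M = Σ M_i = 103/2 kN·m ≈ 51.500000 kN·m

M(3) = 103/2 kN·m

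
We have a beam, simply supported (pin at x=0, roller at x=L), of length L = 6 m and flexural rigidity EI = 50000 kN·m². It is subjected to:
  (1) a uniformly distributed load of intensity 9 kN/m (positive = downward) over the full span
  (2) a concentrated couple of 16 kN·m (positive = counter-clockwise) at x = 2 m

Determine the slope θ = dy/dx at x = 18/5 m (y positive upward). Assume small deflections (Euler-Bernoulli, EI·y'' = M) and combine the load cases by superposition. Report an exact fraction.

Load 1 — uniform load w=9 kN/m over full span:
  θ_1 = -w(L³-6Lx²+4x³)/(24EI) = -9·(6³-6·6·(18/5)²+4·(18/5)³)/(24·50000) = 2997/6250000 rad
Load 2 — applied couple M₀=16 kN·m at a=2 m (b=L-a=4):
  θ_2 = (M₀x²/(2L)-M₀(x-a)+C₁)/EI  [x>a] with C₁=M₀(3b²-L²)/(6L)=16/3 = (16·(18/5)²/(2·6)-16·((18/5)-2)+(16/3))/50000 = -14/234375 rad
Superposition: θ = Σ θ_i = 7871/18750000 rad ≈ 0.000420 rad

θ(18/5) = 7871/18750000 rad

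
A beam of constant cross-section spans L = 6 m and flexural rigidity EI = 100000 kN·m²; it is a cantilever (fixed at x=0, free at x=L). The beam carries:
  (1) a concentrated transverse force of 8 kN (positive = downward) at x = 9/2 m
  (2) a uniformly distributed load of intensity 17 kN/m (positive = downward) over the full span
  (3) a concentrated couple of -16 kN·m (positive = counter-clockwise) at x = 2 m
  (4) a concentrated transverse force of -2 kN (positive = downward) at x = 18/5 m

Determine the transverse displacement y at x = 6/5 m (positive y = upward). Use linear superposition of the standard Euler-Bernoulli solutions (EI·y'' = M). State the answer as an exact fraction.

y(6/5) = -69669/31250000 m

Load 1 — point force P=8 kN at a=9/2 m (b=L-a=3/2):
  y_1 = -Px²(3a-x)/(6EI)  [x≤a] = -8·(6/5)²·(3·(9/2)-(6/5))/(6·100000) = -369/1562500 m
Load 2 — uniform load w=17 kN/m over full span:
  y_2 = -wx²(x²-4Lx+6L²)/(24EI) = -17·(6/5)²·((6/5)²-4·6·(6/5)+6·6²)/(24·100000) = -60129/31250000 m
Load 3 — applied couple M₀=-16 kN·m at a=2 m (b=L-a=4):
  y_3 = M₀x²/(2EI)  [x≤a] = (-16)·(6/5)²/(2·100000) = -9/78125 m
Load 4 — point force P=-2 kN at a=18/5 m (b=L-a=12/5):
  y_4 = -Px²(3a-x)/(6EI)  [x≤a] = -(-2)·(6/5)²·(3·(18/5)-(6/5))/(6·100000) = 18/390625 m
Superposition: y = Σ y_i = -69669/31250000 m ≈ -0.002229 m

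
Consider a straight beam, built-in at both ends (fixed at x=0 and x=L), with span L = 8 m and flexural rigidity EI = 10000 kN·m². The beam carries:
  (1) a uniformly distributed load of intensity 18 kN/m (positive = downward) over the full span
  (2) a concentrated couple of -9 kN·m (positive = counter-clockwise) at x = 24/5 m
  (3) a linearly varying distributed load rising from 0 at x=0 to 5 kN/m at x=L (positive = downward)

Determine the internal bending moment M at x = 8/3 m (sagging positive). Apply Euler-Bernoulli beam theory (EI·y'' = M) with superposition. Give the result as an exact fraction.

M(8/3) = 68684/2025 kN·m

Load 1 — uniform load w=18 kN/m over full span:
  M_1 = wLx/2 - wL²/12 - wx²/2 = 18·8·(8/3)/2 - 18·8²/12 - 18·(8/3)²/2 = 32 kN·m
Load 2 — applied couple M₀=-9 kN·m at a=24/5 m (b=L-a=16/5):
  M_2 = R_Ax - M_A  [x≤a] with R_A=-81/50, M_A=-72/25 = (-81/50)·(8/3) - (-72/25) = -36/25 kN·m
Load 3 — triangular load w₀=5 kN/m (0→w₀ over full span):
  M_3 = 3w₀Lx/20 - w₀L²/30 - w₀x³/(6L) = 3·5·8·(8/3)/20 - 5·8²/30 - 5·(8/3)³/(6·8) = 272/81 kN·m
Superposition: M = Σ M_i = 68684/2025 kN·m ≈ 33.918025 kN·m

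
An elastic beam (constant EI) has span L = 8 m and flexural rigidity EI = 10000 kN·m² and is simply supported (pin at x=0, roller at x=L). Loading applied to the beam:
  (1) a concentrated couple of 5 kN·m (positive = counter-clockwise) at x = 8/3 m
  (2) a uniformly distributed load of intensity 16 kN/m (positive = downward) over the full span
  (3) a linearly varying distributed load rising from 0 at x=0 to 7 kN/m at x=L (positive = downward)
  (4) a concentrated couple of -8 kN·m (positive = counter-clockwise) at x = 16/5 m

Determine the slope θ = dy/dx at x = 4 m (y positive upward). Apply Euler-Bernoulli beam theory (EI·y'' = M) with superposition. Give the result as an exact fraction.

Load 1 — applied couple M₀=5 kN·m at a=8/3 m (b=L-a=16/3):
  θ_1 = (M₀x²/(2L)-M₀(x-a)+C₁)/EI  [x>a] with C₁=M₀(3b²-L²)/(6L)=20/9 = (5·4²/(2·8)-5·(4-(8/3))+(20/9))/10000 = 1/18000 rad
Load 2 — uniform load w=16 kN/m over full span:
  θ_2 = -w(L³-6Lx²+4x³)/(24EI) = -16·(8³-6·8·4²+4·4³)/(24·10000) = 0 rad
Load 3 — triangular load w₀=7 kN/m (0→w₀ over full span):
  θ_3 = -w₀(7L⁴-30L²x²+15x⁴)/(360LEI) = -7·(7·8⁴-30·8²·4²+15·4⁴)/(360·8·10000) = -49/112500 rad
Load 4 — applied couple M₀=-8 kN·m at a=16/5 m (b=L-a=24/5):
  θ_4 = (M₀x²/(2L)-M₀(x-a)+C₁)/EI  [x>a] with C₁=M₀(3b²-L²)/(6L)=-64/75 = ((-8)·4²/(2·8)-(-8)·(4-(16/5))+(-64/75))/10000 = -23/93750 rad
Superposition: θ = Σ θ_i = -469/750000 rad ≈ -0.000625 rad

θ(4) = -469/750000 rad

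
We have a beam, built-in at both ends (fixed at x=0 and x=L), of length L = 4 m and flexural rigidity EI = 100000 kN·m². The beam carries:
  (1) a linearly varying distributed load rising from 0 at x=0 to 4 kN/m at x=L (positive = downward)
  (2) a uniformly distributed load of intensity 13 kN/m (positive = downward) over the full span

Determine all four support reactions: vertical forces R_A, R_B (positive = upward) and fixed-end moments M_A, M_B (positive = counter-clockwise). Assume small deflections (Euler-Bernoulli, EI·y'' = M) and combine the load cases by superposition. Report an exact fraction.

R_A = 142/5 kN, M_A = 292/15 kN·m, R_B = 158/5 kN, M_B = -308/15 kN·m

Load 1 — triangular load w₀=4 kN/m (0→w₀ over full span):
  R_A = 3w₀L/20 = 3·4·4/20 = 12/5 kN
  M_A = w₀L²/30 = 4·4²/30 = 32/15 kN·m
  R_B = 7w₀L/20 = 7·4·4/20 = 28/5 kN
  M_B = -w₀L²/20 = -4·4²/20 = -16/5 kN·m
Load 2 — uniform load w=13 kN/m over full span:
  R_A = wL/2 = 13·4/2 = 26 kN
  M_A = wL²/12 = 13·4²/12 = 52/3 kN·m
  R_B = wL/2 = 13·4/2 = 26 kN
  M_B = -wL²/12 = -13·4²/12 = -52/3 kN·m
Superposition: R_A = 142/5 kN, M_A = 292/15 kN·m, R_B = 158/5 kN, M_B = -308/15 kN·m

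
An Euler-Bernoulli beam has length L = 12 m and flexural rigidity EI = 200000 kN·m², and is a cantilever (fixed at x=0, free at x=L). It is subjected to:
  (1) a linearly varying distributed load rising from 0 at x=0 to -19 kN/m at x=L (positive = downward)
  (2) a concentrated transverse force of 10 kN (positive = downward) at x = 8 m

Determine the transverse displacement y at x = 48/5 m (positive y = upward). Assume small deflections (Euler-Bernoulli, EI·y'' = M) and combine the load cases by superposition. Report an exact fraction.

y(48/5) = 17630968/146484375 m

Load 1 — triangular load w₀=-19 kN/m (0→w₀ over full span):
  y_1 = (w₀Lx³/12-w₀L²x²/6-w₀x⁵/(120L))/EI = ((-19)·12·(48/5)³/12-(-19)·12²·(48/5)²/6-(-19)·(48/5)⁵/(120·12))/200000 = 6418656/48828125 m
Load 2 — point force P=10 kN at a=8 m (b=L-a=4):
  y_2 = -Pa²(3x-a)/(6EI)  [x>a] = -10·8²·(3·(48/5)-8)/(6·200000) = -104/9375 m
Superposition: y = Σ y_i = 17630968/146484375 m ≈ 0.120361 m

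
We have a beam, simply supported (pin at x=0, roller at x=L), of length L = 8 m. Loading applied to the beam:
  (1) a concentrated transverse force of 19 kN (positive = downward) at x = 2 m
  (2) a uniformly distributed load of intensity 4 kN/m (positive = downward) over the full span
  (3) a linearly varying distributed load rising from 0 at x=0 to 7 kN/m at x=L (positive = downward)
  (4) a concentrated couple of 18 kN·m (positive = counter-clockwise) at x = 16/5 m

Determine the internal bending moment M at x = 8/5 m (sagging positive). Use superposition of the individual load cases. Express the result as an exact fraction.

Load 1 — point force P=19 kN at a=2 m (b=L-a=6):
  M_1 = Pbx/L  [x≤a] = 19·6·(8/5)/8 = 114/5 kN·m
Load 2 — uniform load w=4 kN/m over full span:
  M_2 = wx(L-x)/2 = 4·(8/5)·(8-(8/5))/2 = 512/25 kN·m
Load 3 — triangular load w₀=7 kN/m (0→w₀ over full span):
  M_3 = w₀Lx/6 - w₀x³/(6L) = 7·8·(8/5)/6 - 7·(8/5)³/(6·8) = 1792/125 kN·m
Load 4 — applied couple M₀=18 kN·m at a=16/5 m (b=L-a=24/5):
  M_4 = M₀x/L  [x≤a] = 18·(8/5)/8 = 18/5 kN·m
Superposition: M = Σ M_i = 7652/125 kN·m ≈ 61.216000 kN·m

M(8/5) = 7652/125 kN·m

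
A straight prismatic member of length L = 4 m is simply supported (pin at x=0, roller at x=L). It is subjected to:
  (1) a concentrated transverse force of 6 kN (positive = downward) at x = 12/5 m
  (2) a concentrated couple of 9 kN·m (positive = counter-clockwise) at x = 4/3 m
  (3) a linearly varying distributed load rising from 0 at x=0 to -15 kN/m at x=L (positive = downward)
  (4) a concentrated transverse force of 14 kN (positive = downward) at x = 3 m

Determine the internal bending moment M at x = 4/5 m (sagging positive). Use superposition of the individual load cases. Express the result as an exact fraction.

Load 1 — point force P=6 kN at a=12/5 m (b=L-a=8/5):
  M_1 = Pbx/L  [x≤a] = 6·(8/5)·(4/5)/4 = 48/25 kN·m
Load 2 — applied couple M₀=9 kN·m at a=4/3 m (b=L-a=8/3):
  M_2 = M₀x/L  [x≤a] = 9·(4/5)/4 = 9/5 kN·m
Load 3 — triangular load w₀=-15 kN/m (0→w₀ over full span):
  M_3 = w₀Lx/6 - w₀x³/(6L) = (-15)·4·(4/5)/6 - (-15)·(4/5)³/(6·4) = -192/25 kN·m
Load 4 — point force P=14 kN at a=3 m (b=L-a=1):
  M_4 = Pbx/L  [x≤a] = 14·1·(4/5)/4 = 14/5 kN·m
Superposition: M = Σ M_i = -29/25 kN·m ≈ -1.160000 kN·m

M(4/5) = -29/25 kN·m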